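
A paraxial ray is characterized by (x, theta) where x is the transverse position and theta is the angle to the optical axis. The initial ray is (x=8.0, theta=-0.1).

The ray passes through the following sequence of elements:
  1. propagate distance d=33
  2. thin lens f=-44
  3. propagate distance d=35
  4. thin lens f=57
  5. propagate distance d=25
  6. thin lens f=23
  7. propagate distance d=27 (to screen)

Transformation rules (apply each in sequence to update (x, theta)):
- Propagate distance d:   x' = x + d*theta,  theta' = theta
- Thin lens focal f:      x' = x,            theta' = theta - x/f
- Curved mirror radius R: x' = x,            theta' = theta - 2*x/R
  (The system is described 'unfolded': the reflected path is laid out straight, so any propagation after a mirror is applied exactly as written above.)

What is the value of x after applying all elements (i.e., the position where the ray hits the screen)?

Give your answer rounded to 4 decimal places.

Initial: x=8.0000 theta=-0.1000
After 1 (propagate distance d=33): x=4.7000 theta=-0.1000
After 2 (thin lens f=-44): x=4.7000 theta=3/440 (≈0.0068)
After 3 (propagate distance d=35): x=2173/440 (≈4.9386) theta=3/440 (≈0.0068)
After 4 (thin lens f=57): x=2173/440 (≈4.9386) theta=-91/1140 (≈-0.0798)
After 5 (propagate distance d=25): x=73811/25080 (≈2.9430) theta=-91/1140 (≈-0.0798)
After 6 (thin lens f=23): x=73811/25080 (≈2.9430) theta=-119857/576840 (≈-0.2078)
After 7 (propagate distance d=27 (to screen)): x=-769243/288420 (≈-2.6671) theta=-119857/576840 (≈-0.2078)
Rounded to 4 decimal places: x = -2.6671

Answer: -2.6671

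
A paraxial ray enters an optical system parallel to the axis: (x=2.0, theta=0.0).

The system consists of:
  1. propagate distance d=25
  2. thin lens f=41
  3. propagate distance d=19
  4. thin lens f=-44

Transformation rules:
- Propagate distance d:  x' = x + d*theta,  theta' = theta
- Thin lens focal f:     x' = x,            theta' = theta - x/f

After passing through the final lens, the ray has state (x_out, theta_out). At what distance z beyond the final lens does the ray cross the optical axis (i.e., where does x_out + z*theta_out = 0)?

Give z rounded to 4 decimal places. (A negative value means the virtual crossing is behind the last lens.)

Initial: x=2.0000 theta=0.0000
After 1 (propagate distance d=25): x=2.0000 theta=0.0000
After 2 (thin lens f=41): x=2.0000 theta=-2/41 (≈-0.0488)
After 3 (propagate distance d=19): x=44/41 (≈1.0732) theta=-2/41 (≈-0.0488)
After 4 (thin lens f=-44): x=44/41 (≈1.0732) theta=-1/41 (≈-0.0244)
z_focus = -x_out/theta_out = -(44/41)/(-1/41) = 44.0000
Rounded to 4 decimal places: z = 44.0000

Answer: 44.0000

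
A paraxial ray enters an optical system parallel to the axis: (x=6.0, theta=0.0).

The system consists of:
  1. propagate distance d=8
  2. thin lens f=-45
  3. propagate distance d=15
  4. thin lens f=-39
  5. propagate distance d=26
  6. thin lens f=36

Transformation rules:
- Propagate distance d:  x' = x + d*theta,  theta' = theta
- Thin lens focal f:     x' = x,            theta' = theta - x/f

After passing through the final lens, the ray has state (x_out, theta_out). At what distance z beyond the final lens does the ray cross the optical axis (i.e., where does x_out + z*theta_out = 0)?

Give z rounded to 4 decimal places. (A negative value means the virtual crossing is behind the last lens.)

Initial: x=6.0000 theta=0.0000
After 1 (propagate distance d=8): x=6.0000 theta=0.0000
After 2 (thin lens f=-45): x=6.0000 theta=2/15 (≈0.1333)
After 3 (propagate distance d=15): x=8.0000 theta=2/15 (≈0.1333)
After 4 (thin lens f=-39): x=8.0000 theta=22/65 (≈0.3385)
After 5 (propagate distance d=26): x=16.8000 theta=22/65 (≈0.3385)
After 6 (thin lens f=36): x=16.8000 theta=-5/39 (≈-0.1282)
z_focus = -x_out/theta_out = -(16.8000)/(-5/39) = 131.0400
Rounded to 4 decimal places: z = 131.0400

Answer: 131.0400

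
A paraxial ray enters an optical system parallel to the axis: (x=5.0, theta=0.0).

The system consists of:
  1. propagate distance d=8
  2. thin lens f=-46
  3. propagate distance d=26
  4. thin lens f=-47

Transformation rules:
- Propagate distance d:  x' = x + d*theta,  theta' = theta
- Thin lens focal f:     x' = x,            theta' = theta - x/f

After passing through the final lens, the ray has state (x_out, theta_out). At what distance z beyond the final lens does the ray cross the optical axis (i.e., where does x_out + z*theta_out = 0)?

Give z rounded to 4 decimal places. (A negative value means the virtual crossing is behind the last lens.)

Answer: -28.4370

Derivation:
Initial: x=5.0000 theta=0.0000
After 1 (propagate distance d=8): x=5.0000 theta=0.0000
After 2 (thin lens f=-46): x=5.0000 theta=5/46 (≈0.1087)
After 3 (propagate distance d=26): x=180/23 (≈7.8261) theta=5/46 (≈0.1087)
After 4 (thin lens f=-47): x=180/23 (≈7.8261) theta=595/2162 (≈0.2752)
z_focus = -x_out/theta_out = -(180/23)/(595/2162) = -3384/119 ≈ -28.4370
Rounded to 4 decimal places: z = -28.4370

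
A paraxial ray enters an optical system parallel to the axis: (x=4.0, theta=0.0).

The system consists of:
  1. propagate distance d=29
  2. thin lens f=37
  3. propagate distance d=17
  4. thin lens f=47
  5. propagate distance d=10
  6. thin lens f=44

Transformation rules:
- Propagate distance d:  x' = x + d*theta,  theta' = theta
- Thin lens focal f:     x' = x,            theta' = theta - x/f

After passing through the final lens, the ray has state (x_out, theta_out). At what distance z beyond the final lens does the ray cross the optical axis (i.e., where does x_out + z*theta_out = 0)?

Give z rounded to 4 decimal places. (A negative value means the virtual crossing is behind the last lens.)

Answer: 3.6917

Derivation:
Initial: x=4.0000 theta=0.0000
After 1 (propagate distance d=29): x=4.0000 theta=0.0000
After 2 (thin lens f=37): x=4.0000 theta=-4/37 (≈-0.1081)
After 3 (propagate distance d=17): x=80/37 (≈2.1622) theta=-4/37 (≈-0.1081)
After 4 (thin lens f=47): x=80/37 (≈2.1622) theta=-268/1739 (≈-0.1541)
After 5 (propagate distance d=10): x=1080/1739 (≈0.6210) theta=-268/1739 (≈-0.1541)
After 6 (thin lens f=44): x=1080/1739 (≈0.6210) theta=-3218/19129 (≈-0.1682)
z_focus = -x_out/theta_out = -(1080/1739)/(-3218/19129) = 5940/1609 ≈ 3.6917
Rounded to 4 decimal places: z = 3.6917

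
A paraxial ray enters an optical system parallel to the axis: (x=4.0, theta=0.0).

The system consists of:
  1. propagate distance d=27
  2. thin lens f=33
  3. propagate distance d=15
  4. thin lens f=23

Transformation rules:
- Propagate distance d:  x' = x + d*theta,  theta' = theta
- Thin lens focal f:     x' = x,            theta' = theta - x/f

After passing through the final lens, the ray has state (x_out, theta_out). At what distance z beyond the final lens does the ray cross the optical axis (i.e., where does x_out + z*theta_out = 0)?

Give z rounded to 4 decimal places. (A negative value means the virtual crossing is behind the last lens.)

Initial: x=4.0000 theta=0.0000
After 1 (propagate distance d=27): x=4.0000 theta=0.0000
After 2 (thin lens f=33): x=4.0000 theta=-4/33 (≈-0.1212)
After 3 (propagate distance d=15): x=24/11 (≈2.1818) theta=-4/33 (≈-0.1212)
After 4 (thin lens f=23): x=24/11 (≈2.1818) theta=-164/759 (≈-0.2161)
z_focus = -x_out/theta_out = -(24/11)/(-164/759) = 414/41 ≈ 10.0976
Rounded to 4 decimal places: z = 10.0976

Answer: 10.0976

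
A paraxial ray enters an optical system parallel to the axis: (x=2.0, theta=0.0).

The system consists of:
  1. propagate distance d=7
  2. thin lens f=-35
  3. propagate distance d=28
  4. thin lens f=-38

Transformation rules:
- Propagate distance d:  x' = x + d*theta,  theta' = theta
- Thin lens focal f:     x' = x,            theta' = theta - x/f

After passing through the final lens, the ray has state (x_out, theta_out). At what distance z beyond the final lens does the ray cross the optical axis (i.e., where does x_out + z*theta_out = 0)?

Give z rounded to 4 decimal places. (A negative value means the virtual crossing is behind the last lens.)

Initial: x=2.0000 theta=0.0000
After 1 (propagate distance d=7): x=2.0000 theta=0.0000
After 2 (thin lens f=-35): x=2.0000 theta=2/35 (≈0.0571)
After 3 (propagate distance d=28): x=3.6000 theta=2/35 (≈0.0571)
After 4 (thin lens f=-38): x=3.6000 theta=101/665 (≈0.1519)
z_focus = -x_out/theta_out = -(3.6000)/(101/665) = -2394/101 ≈ -23.7030
Rounded to 4 decimal places: z = -23.7030

Answer: -23.7030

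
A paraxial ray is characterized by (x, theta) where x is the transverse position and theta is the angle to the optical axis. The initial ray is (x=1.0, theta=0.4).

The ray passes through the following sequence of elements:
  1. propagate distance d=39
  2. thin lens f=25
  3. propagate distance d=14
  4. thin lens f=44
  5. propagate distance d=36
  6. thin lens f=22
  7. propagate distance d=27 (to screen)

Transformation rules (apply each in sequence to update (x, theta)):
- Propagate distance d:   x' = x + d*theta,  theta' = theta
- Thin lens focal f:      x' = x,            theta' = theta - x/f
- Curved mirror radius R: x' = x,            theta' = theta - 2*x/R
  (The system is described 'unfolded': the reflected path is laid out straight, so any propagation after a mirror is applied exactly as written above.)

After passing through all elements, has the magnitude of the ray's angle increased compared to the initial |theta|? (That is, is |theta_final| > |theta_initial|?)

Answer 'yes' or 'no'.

Answer: no

Derivation:
Initial: x=1.0000 theta=0.4000
After 1 (propagate distance d=39): x=16.6000 theta=0.4000
After 2 (thin lens f=25): x=16.6000 theta=-0.2640
After 3 (propagate distance d=14): x=12.9040 theta=-0.2640
After 4 (thin lens f=44): x=12.9040 theta=-613/1100 (≈-0.5573)
After 5 (propagate distance d=36): x=-9842/1375 (≈-7.1578) theta=-613/1100 (≈-0.5573)
After 6 (thin lens f=22): x=-9842/1375 (≈-7.1578) theta=-14031/60500 (≈-0.2319)
After 7 (propagate distance d=27 (to screen)): x=-162377/12100 (≈-13.4196) theta=-14031/60500 (≈-0.2319)
|theta_initial|=0.4000 |theta_final|=14031/60500 (≈0.2319) -> not increased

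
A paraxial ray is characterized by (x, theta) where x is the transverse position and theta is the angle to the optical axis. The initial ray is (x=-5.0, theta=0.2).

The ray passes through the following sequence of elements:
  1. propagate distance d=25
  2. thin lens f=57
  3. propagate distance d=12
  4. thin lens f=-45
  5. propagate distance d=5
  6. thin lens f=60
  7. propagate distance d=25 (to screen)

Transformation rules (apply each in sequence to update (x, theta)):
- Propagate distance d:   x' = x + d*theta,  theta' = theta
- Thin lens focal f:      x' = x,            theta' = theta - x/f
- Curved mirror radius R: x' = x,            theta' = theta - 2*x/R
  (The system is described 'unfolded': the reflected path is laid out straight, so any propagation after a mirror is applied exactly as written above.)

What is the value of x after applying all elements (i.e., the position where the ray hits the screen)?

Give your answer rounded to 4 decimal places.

Answer: 8.4722

Derivation:
Initial: x=-5.0000 theta=0.2000
After 1 (propagate distance d=25): x=0.0000 theta=0.2000
After 2 (thin lens f=57): x=0.0000 theta=0.2000
After 3 (propagate distance d=12): x=2.4000 theta=0.2000
After 4 (thin lens f=-45): x=2.4000 theta=19/75 (≈0.2533)
After 5 (propagate distance d=5): x=11/3 (≈3.6667) theta=19/75 (≈0.2533)
After 6 (thin lens f=60): x=11/3 (≈3.6667) theta=173/900 (≈0.1922)
After 7 (propagate distance d=25 (to screen)): x=305/36 (≈8.4722) theta=173/900 (≈0.1922)
Rounded to 4 decimal places: x = 8.4722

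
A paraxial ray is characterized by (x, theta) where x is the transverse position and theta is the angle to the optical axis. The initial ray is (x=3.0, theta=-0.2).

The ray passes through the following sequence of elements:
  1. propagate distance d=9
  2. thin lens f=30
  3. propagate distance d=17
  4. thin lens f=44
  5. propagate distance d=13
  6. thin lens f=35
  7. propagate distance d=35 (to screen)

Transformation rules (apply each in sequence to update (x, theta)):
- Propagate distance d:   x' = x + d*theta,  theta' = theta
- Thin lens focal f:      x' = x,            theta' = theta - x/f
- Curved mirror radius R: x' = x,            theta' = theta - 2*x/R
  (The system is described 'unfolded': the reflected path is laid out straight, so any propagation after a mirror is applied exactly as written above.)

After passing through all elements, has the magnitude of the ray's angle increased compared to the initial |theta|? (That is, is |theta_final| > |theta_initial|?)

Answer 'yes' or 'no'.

Answer: no

Derivation:
Initial: x=3.0000 theta=-0.2000
After 1 (propagate distance d=9): x=1.2000 theta=-0.2000
After 2 (thin lens f=30): x=1.2000 theta=-0.2400
After 3 (propagate distance d=17): x=-2.8800 theta=-0.2400
After 4 (thin lens f=44): x=-2.8800 theta=-48/275 (≈-0.1745)
After 5 (propagate distance d=13): x=-1416/275 (≈-5.1491) theta=-48/275 (≈-0.1745)
After 6 (thin lens f=35): x=-1416/275 (≈-5.1491) theta=-24/875 (≈-0.0274)
After 7 (propagate distance d=35 (to screen)): x=-336/55 (≈-6.1091) theta=-24/875 (≈-0.0274)
|theta_initial|=0.2000 |theta_final|=24/875 (≈0.0274) -> not increased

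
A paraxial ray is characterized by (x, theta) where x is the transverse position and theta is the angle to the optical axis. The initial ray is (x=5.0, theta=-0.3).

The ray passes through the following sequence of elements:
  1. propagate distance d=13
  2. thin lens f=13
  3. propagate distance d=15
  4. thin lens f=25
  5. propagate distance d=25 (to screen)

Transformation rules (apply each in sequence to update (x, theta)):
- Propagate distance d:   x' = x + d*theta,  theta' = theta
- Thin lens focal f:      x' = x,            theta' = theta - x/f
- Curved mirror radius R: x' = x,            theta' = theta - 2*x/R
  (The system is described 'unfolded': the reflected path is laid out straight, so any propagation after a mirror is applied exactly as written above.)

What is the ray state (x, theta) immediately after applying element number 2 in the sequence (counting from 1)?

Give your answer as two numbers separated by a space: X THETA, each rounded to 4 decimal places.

Answer: 1.1000 -0.3846

Derivation:
Initial: x=5.0000 theta=-0.3000
After 1 (propagate distance d=13): x=1.1000 theta=-0.3000
After 2 (thin lens f=13): x=1.1000 theta=-5/13 (≈-0.3846)
Rounded to 4 decimal places: x = 1.1000, theta = -0.3846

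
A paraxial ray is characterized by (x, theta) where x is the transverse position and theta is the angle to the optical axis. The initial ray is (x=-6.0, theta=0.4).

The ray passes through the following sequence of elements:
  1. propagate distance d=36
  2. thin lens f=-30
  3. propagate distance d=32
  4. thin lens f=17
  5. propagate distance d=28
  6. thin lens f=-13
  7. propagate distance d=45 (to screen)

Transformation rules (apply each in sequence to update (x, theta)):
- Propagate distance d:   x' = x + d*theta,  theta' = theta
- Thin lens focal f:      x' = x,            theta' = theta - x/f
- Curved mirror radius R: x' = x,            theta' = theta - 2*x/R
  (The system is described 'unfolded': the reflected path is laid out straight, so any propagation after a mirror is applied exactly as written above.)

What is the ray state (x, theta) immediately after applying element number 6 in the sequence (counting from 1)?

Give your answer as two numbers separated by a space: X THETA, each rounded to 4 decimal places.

Initial: x=-6.0000 theta=0.4000
After 1 (propagate distance d=36): x=8.4000 theta=0.4000
After 2 (thin lens f=-30): x=8.4000 theta=0.6800
After 3 (propagate distance d=32): x=30.1600 theta=0.6800
After 4 (thin lens f=17): x=30.1600 theta=-93/85 (≈-1.0941)
After 5 (propagate distance d=28): x=-202/425 (≈-0.4753) theta=-93/85 (≈-1.0941)
After 6 (thin lens f=-13): x=-202/425 (≈-0.4753) theta=-6247/5525 (≈-1.1307)
Rounded to 4 decimal places: x = -0.4753, theta = -1.1307

Answer: -0.4753 -1.1307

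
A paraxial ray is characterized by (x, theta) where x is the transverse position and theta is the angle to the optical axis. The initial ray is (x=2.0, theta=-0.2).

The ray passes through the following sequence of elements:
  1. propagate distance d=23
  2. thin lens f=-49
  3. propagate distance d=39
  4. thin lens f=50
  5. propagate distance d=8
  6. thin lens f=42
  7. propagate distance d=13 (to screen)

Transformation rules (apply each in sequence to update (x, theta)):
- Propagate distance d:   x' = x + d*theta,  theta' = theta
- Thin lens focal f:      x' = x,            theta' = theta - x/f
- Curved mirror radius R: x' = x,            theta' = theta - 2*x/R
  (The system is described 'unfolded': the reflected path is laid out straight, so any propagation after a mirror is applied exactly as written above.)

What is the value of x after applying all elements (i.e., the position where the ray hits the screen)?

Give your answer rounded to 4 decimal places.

Answer: -8.6779

Derivation:
Initial: x=2.0000 theta=-0.2000
After 1 (propagate distance d=23): x=-2.6000 theta=-0.2000
After 2 (thin lens f=-49): x=-2.6000 theta=-62/245 (≈-0.2531)
After 3 (propagate distance d=39): x=-611/49 (≈-12.4694) theta=-62/245 (≈-0.2531)
After 4 (thin lens f=50): x=-611/49 (≈-12.4694) theta=-9/2450 (≈-0.0037)
After 5 (propagate distance d=8): x=-15311/1225 (≈-12.4988) theta=-9/2450 (≈-0.0037)
After 6 (thin lens f=42): x=-15311/1225 (≈-12.4988) theta=7561/25725 (≈0.2939)
After 7 (propagate distance d=13 (to screen)): x=-223238/25725 (≈-8.6779) theta=7561/25725 (≈0.2939)
Rounded to 4 decimal places: x = -8.6779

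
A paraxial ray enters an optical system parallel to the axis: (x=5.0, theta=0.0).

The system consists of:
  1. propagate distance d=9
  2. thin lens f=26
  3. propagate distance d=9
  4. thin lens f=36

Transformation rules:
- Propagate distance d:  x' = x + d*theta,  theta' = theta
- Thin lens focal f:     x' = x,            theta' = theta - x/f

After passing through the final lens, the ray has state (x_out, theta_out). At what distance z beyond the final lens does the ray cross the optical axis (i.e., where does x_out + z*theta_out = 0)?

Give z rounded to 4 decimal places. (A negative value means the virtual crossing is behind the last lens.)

Answer: 11.5472

Derivation:
Initial: x=5.0000 theta=0.0000
After 1 (propagate distance d=9): x=5.0000 theta=0.0000
After 2 (thin lens f=26): x=5.0000 theta=-5/26 (≈-0.1923)
After 3 (propagate distance d=9): x=85/26 (≈3.2692) theta=-5/26 (≈-0.1923)
After 4 (thin lens f=36): x=85/26 (≈3.2692) theta=-265/936 (≈-0.2831)
z_focus = -x_out/theta_out = -(85/26)/(-265/936) = 612/53 ≈ 11.5472
Rounded to 4 decimal places: z = 11.5472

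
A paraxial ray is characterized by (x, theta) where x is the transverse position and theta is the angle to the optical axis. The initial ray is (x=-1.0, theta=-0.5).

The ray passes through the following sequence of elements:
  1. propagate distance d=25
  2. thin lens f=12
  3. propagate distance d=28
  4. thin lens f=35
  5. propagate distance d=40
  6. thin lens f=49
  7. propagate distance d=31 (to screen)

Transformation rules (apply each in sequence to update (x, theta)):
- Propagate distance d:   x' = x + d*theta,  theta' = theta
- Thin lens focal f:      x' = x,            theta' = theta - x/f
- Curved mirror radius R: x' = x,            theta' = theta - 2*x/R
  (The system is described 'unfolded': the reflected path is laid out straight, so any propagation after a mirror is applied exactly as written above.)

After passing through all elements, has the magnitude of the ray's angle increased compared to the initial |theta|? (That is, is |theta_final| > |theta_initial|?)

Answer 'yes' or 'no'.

Initial: x=-1.0000 theta=-0.5000
After 1 (propagate distance d=25): x=-13.5000 theta=-0.5000
After 2 (thin lens f=12): x=-13.5000 theta=0.6250
After 3 (propagate distance d=28): x=4.0000 theta=0.6250
After 4 (thin lens f=35): x=4.0000 theta=143/280 (≈0.5107)
After 5 (propagate distance d=40): x=171/7 (≈24.4286) theta=143/280 (≈0.5107)
After 6 (thin lens f=49): x=171/7 (≈24.4286) theta=167/13720 (≈0.0122)
After 7 (propagate distance d=31 (to screen)): x=340337/13720 (≈24.8059) theta=167/13720 (≈0.0122)
|theta_initial|=0.5000 |theta_final|=167/13720 (≈0.0122) -> not increased

Answer: no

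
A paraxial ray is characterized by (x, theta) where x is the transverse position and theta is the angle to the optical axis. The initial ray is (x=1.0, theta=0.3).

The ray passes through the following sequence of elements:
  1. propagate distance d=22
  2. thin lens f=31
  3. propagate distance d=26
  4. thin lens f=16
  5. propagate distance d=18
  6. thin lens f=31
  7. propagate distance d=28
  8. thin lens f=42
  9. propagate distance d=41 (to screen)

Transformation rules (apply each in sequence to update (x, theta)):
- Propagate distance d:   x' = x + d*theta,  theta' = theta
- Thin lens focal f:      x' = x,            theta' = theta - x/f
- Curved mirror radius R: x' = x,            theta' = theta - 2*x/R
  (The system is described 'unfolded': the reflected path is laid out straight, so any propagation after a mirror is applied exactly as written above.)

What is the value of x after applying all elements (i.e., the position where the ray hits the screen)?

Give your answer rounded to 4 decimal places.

Answer: -21.0334

Derivation:
Initial: x=1.0000 theta=0.3000
After 1 (propagate distance d=22): x=7.6000 theta=0.3000
After 2 (thin lens f=31): x=7.6000 theta=17/310 (≈0.0548)
After 3 (propagate distance d=26): x=1399/155 (≈9.0258) theta=17/310 (≈0.0548)
After 4 (thin lens f=16): x=1399/155 (≈9.0258) theta=-1263/2480 (≈-0.5093)
After 5 (propagate distance d=18): x=-35/248 (≈-0.1411) theta=-1263/2480 (≈-0.5093)
After 6 (thin lens f=31): x=-35/248 (≈-0.1411) theta=-38803/76880 (≈-0.5047)
After 7 (propagate distance d=28): x=-548667/38440 (≈-14.2733) theta=-38803/76880 (≈-0.5047)
After 8 (thin lens f=42): x=-548667/38440 (≈-14.2733) theta=-3169/19220 (≈-0.1649)
After 9 (propagate distance d=41 (to screen)): x=-161705/7688 (≈-21.0334) theta=-3169/19220 (≈-0.1649)
Rounded to 4 decimal places: x = -21.0334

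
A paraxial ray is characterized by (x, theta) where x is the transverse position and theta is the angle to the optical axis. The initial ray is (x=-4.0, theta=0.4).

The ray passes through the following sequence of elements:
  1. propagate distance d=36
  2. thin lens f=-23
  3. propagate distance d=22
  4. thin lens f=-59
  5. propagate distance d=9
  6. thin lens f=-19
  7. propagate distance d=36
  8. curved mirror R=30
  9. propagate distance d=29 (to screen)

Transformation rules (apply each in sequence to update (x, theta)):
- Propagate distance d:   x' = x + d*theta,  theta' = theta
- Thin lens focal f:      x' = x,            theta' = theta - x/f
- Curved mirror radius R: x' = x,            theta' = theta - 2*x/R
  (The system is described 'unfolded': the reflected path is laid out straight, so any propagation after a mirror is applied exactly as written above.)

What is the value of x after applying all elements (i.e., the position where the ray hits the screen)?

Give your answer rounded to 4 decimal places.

Initial: x=-4.0000 theta=0.4000
After 1 (propagate distance d=36): x=10.4000 theta=0.4000
After 2 (thin lens f=-23): x=10.4000 theta=98/115 (≈0.8522)
After 3 (propagate distance d=22): x=3352/115 (≈29.1478) theta=98/115 (≈0.8522)
After 4 (thin lens f=-59): x=3352/115 (≈29.1478) theta=9134/6785 (≈1.3462)
After 5 (propagate distance d=9): x=279974/6785 (≈41.2637) theta=9134/6785 (≈1.3462)
After 6 (thin lens f=-19): x=279974/6785 (≈41.2637) theta=90704/25783 (≈3.5180)
After 7 (propagate distance d=36): x=21646226/128915 (≈167.9108) theta=90704/25783 (≈3.5180)
After 8 (curved mirror R=30): x=21646226/128915 (≈167.9108) theta=-14843426/1933725 (≈-7.6761)
After 9 (propagate distance d=29 (to screen)): x=-105765964/1933725 (≈-54.6955) theta=-14843426/1933725 (≈-7.6761)
Rounded to 4 decimal places: x = -54.6955

Answer: -54.6955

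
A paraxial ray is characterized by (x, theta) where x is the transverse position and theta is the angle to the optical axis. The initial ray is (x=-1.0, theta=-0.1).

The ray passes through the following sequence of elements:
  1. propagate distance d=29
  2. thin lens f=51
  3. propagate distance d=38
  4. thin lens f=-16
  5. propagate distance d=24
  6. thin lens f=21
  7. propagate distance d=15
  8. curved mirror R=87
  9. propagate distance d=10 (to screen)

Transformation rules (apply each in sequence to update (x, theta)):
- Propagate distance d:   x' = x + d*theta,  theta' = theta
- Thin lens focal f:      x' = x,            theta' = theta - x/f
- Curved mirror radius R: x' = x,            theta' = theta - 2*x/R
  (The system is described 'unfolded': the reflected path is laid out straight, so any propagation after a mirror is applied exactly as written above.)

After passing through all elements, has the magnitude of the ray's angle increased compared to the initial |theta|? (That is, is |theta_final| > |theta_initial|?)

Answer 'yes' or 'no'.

Answer: yes

Derivation:
Initial: x=-1.0000 theta=-0.1000
After 1 (propagate distance d=29): x=-3.9000 theta=-0.1000
After 2 (thin lens f=51): x=-3.9000 theta=-2/85 (≈-0.0235)
After 3 (propagate distance d=38): x=-163/34 (≈-4.7941) theta=-2/85 (≈-0.0235)
After 4 (thin lens f=-16): x=-163/34 (≈-4.7941) theta=-879/2720 (≈-0.3232)
After 5 (propagate distance d=24): x=-12.5500 theta=-879/2720 (≈-0.3232)
After 6 (thin lens f=21): x=-12.5500 theta=15677/57120 (≈0.2745)
After 7 (propagate distance d=15): x=-160567/19040 (≈-8.4331) theta=15677/57120 (≈0.2745)
After 8 (curved mirror R=87): x=-160567/19040 (≈-8.4331) theta=258589/552160 (≈0.4683)
After 9 (propagate distance d=10 (to screen)): x=-2070553/552160 (≈-3.7499) theta=258589/552160 (≈0.4683)
|theta_initial|=0.1000 |theta_final|=258589/552160 (≈0.4683) -> increased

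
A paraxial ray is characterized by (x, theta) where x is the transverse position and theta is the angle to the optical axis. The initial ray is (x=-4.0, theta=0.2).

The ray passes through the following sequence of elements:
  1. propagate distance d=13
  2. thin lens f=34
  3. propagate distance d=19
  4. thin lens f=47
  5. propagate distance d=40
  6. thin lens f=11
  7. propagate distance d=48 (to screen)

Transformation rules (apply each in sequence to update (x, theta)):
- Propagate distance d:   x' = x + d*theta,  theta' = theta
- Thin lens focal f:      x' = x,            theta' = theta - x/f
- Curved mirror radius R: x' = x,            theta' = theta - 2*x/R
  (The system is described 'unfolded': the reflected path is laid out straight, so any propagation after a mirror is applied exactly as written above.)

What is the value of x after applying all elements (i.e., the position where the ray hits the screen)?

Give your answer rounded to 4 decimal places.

Answer: -25.7170

Derivation:
Initial: x=-4.0000 theta=0.2000
After 1 (propagate distance d=13): x=-1.4000 theta=0.2000
After 2 (thin lens f=34): x=-1.4000 theta=41/170 (≈0.2412)
After 3 (propagate distance d=19): x=541/170 (≈3.1824) theta=41/170 (≈0.2412)
After 4 (thin lens f=47): x=541/170 (≈3.1824) theta=693/3995 (≈0.1735)
After 5 (propagate distance d=40): x=80867/7990 (≈10.1210) theta=693/3995 (≈0.1735)
After 6 (thin lens f=11): x=80867/7990 (≈10.1210) theta=-65621/87890 (≈-0.7466)
After 7 (propagate distance d=48 (to screen)): x=-2260271/87890 (≈-25.7170) theta=-65621/87890 (≈-0.7466)
Rounded to 4 decimal places: x = -25.7170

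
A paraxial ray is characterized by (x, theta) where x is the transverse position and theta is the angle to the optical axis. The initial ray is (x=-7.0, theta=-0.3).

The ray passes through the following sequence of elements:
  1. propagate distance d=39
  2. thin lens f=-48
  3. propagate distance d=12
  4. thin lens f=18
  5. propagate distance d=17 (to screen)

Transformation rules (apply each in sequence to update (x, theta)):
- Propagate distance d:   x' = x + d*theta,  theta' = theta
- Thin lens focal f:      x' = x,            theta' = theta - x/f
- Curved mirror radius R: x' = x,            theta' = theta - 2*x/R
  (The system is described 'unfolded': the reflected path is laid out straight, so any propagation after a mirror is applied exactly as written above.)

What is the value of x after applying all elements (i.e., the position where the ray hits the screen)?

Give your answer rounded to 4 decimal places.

Initial: x=-7.0000 theta=-0.3000
After 1 (propagate distance d=39): x=-18.7000 theta=-0.3000
After 2 (thin lens f=-48): x=-18.7000 theta=-331/480 (≈-0.6896)
After 3 (propagate distance d=12): x=-26.9750 theta=-331/480 (≈-0.6896)
After 4 (thin lens f=18): x=-26.9750 theta=233/288 (≈0.8090)
After 5 (propagate distance d=17 (to screen)): x=-19039/1440 (≈-13.2215) theta=233/288 (≈0.8090)
Rounded to 4 decimal places: x = -13.2215

Answer: -13.2215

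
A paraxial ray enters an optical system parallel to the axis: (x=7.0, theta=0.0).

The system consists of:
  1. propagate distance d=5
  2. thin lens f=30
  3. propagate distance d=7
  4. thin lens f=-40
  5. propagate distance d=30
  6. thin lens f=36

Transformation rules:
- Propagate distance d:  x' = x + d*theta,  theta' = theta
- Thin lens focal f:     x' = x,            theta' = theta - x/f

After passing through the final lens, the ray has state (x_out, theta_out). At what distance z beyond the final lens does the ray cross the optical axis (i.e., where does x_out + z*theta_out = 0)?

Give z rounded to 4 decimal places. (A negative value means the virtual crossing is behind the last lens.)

Initial: x=7.0000 theta=0.0000
After 1 (propagate distance d=5): x=7.0000 theta=0.0000
After 2 (thin lens f=30): x=7.0000 theta=-7/30 (≈-0.2333)
After 3 (propagate distance d=7): x=161/30 (≈5.3667) theta=-7/30 (≈-0.2333)
After 4 (thin lens f=-40): x=161/30 (≈5.3667) theta=-119/1200 (≈-0.0992)
After 5 (propagate distance d=30): x=287/120 (≈2.3917) theta=-119/1200 (≈-0.0992)
After 6 (thin lens f=36): x=287/120 (≈2.3917) theta=-3577/21600 (≈-0.1656)
z_focus = -x_out/theta_out = -(287/120)/(-3577/21600) = 7380/511 ≈ 14.4423
Rounded to 4 decimal places: z = 14.4423

Answer: 14.4423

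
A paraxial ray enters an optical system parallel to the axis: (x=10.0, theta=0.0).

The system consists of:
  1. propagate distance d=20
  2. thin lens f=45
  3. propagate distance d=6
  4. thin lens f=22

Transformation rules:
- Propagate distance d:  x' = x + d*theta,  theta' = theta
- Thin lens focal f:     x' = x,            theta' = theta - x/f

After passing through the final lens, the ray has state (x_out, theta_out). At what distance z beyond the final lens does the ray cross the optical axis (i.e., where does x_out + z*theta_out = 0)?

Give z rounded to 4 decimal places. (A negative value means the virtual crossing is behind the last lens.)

Answer: 14.0656

Derivation:
Initial: x=10.0000 theta=0.0000
After 1 (propagate distance d=20): x=10.0000 theta=0.0000
After 2 (thin lens f=45): x=10.0000 theta=-2/9 (≈-0.2222)
After 3 (propagate distance d=6): x=26/3 (≈8.6667) theta=-2/9 (≈-0.2222)
After 4 (thin lens f=22): x=26/3 (≈8.6667) theta=-61/99 (≈-0.6162)
z_focus = -x_out/theta_out = -(26/3)/(-61/99) = 858/61 ≈ 14.0656
Rounded to 4 decimal places: z = 14.0656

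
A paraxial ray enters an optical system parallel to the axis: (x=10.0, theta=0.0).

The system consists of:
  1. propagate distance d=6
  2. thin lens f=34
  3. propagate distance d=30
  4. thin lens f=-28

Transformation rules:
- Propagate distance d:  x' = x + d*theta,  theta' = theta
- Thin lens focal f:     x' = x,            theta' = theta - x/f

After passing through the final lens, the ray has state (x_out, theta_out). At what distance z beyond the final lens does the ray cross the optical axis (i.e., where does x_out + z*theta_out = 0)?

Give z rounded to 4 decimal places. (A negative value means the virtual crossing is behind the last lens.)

Initial: x=10.0000 theta=0.0000
After 1 (propagate distance d=6): x=10.0000 theta=0.0000
After 2 (thin lens f=34): x=10.0000 theta=-5/17 (≈-0.2941)
After 3 (propagate distance d=30): x=20/17 (≈1.1765) theta=-5/17 (≈-0.2941)
After 4 (thin lens f=-28): x=20/17 (≈1.1765) theta=-30/119 (≈-0.2521)
z_focus = -x_out/theta_out = -(20/17)/(-30/119) = 14/3 ≈ 4.6667
Rounded to 4 decimal places: z = 4.6667

Answer: 4.6667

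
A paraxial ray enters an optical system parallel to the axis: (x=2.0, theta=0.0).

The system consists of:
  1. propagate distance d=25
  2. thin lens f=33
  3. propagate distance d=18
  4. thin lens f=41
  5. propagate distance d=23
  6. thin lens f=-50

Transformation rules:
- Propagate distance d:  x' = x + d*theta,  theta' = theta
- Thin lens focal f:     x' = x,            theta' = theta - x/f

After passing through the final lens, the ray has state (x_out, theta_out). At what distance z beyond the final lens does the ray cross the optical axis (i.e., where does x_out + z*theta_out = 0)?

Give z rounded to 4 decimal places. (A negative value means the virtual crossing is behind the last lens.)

Initial: x=2.0000 theta=0.0000
After 1 (propagate distance d=25): x=2.0000 theta=0.0000
After 2 (thin lens f=33): x=2.0000 theta=-2/33 (≈-0.0606)
After 3 (propagate distance d=18): x=10/11 (≈0.9091) theta=-2/33 (≈-0.0606)
After 4 (thin lens f=41): x=10/11 (≈0.9091) theta=-112/1353 (≈-0.0828)
After 5 (propagate distance d=23): x=-1346/1353 (≈-0.9948) theta=-112/1353 (≈-0.0828)
After 6 (thin lens f=-50): x=-1346/1353 (≈-0.9948) theta=-3473/33825 (≈-0.1027)
z_focus = -x_out/theta_out = -(-1346/1353)/(-3473/33825) = -33650/3473 ≈ -9.6890
Rounded to 4 decimal places: z = -9.6890

Answer: -9.6890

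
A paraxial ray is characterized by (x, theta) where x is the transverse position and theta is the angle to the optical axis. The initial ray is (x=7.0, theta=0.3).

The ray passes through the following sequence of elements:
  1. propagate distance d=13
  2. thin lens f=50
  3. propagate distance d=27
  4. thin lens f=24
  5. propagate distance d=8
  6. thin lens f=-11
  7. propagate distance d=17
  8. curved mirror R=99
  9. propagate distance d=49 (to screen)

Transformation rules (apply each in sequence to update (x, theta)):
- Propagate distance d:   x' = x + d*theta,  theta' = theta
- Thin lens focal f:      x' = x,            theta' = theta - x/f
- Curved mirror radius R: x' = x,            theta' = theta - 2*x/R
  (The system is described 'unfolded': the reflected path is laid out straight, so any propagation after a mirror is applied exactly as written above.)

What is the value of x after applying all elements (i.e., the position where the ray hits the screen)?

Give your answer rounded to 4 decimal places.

Answer: 19.2723

Derivation:
Initial: x=7.0000 theta=0.3000
After 1 (propagate distance d=13): x=10.9000 theta=0.3000
After 2 (thin lens f=50): x=10.9000 theta=0.0820
After 3 (propagate distance d=27): x=13.1140 theta=0.0820
After 4 (thin lens f=24): x=13.1140 theta=-5573/12000 (≈-0.4644)
After 5 (propagate distance d=8): x=7049/750 (≈9.3987) theta=-5573/12000 (≈-0.4644)
After 6 (thin lens f=-11): x=7049/750 (≈9.3987) theta=51481/132000 (≈0.3900)
After 7 (propagate distance d=17): x=705267/44000 (≈16.0288) theta=51481/132000 (≈0.3900)
After 8 (curved mirror R=99): x=705267/44000 (≈16.0288) theta=96113/1452000 (≈0.0662)
After 9 (propagate distance d=49 (to screen)): x=6995837/363000 (≈19.2723) theta=96113/1452000 (≈0.0662)
Rounded to 4 decimal places: x = 19.2723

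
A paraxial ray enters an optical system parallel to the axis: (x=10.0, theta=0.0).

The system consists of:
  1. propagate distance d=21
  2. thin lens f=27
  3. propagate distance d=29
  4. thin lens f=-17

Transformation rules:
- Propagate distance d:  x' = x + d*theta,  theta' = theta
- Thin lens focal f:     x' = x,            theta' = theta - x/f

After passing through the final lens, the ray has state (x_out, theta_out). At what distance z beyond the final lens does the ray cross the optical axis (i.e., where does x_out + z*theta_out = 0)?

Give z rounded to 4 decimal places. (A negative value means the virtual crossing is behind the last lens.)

Initial: x=10.0000 theta=0.0000
After 1 (propagate distance d=21): x=10.0000 theta=0.0000
After 2 (thin lens f=27): x=10.0000 theta=-10/27 (≈-0.3704)
After 3 (propagate distance d=29): x=-20/27 (≈-0.7407) theta=-10/27 (≈-0.3704)
After 4 (thin lens f=-17): x=-20/27 (≈-0.7407) theta=-190/459 (≈-0.4139)
z_focus = -x_out/theta_out = -(-20/27)/(-190/459) = -34/19 ≈ -1.7895
Rounded to 4 decimal places: z = -1.7895

Answer: -1.7895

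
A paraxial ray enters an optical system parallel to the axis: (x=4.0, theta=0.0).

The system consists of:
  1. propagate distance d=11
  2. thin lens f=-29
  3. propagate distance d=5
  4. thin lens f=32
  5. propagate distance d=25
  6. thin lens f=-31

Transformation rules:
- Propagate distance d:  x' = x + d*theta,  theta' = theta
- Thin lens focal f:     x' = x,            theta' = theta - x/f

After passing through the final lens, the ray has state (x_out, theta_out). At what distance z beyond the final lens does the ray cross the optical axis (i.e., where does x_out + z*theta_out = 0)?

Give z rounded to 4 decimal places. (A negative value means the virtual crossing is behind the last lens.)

Answer: -32.9693

Derivation:
Initial: x=4.0000 theta=0.0000
After 1 (propagate distance d=11): x=4.0000 theta=0.0000
After 2 (thin lens f=-29): x=4.0000 theta=4/29 (≈0.1379)
After 3 (propagate distance d=5): x=136/29 (≈4.6897) theta=4/29 (≈0.1379)
After 4 (thin lens f=32): x=136/29 (≈4.6897) theta=-1/116 (≈-0.0086)
After 5 (propagate distance d=25): x=519/116 (≈4.4741) theta=-1/116 (≈-0.0086)
After 6 (thin lens f=-31): x=519/116 (≈4.4741) theta=122/899 (≈0.1357)
z_focus = -x_out/theta_out = -(519/116)/(122/899) = -16089/488 ≈ -32.9693
Rounded to 4 decimal places: z = -32.9693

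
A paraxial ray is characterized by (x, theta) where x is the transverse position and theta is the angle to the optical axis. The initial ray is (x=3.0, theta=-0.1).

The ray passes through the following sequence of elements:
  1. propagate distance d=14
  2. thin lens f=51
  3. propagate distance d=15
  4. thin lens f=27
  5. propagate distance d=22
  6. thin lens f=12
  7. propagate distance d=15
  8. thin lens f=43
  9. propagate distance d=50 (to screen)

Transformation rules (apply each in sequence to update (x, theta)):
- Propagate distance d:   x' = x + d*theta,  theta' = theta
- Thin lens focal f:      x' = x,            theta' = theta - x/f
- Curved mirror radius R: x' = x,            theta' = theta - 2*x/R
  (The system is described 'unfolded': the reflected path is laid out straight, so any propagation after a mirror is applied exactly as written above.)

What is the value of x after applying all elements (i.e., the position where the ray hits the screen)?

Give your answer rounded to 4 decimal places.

Answer: 6.6129

Derivation:
Initial: x=3.0000 theta=-0.1000
After 1 (propagate distance d=14): x=1.6000 theta=-0.1000
After 2 (thin lens f=51): x=1.6000 theta=-67/510 (≈-0.1314)
After 3 (propagate distance d=15): x=-63/170 (≈-0.3706) theta=-67/510 (≈-0.1314)
After 4 (thin lens f=27): x=-63/170 (≈-0.3706) theta=-2/17 (≈-0.1176)
After 5 (propagate distance d=22): x=-503/170 (≈-2.9588) theta=-2/17 (≈-0.1176)
After 6 (thin lens f=12): x=-503/170 (≈-2.9588) theta=263/2040 (≈0.1289)
After 7 (propagate distance d=15): x=-1.0250 theta=263/2040 (≈0.1289)
After 8 (thin lens f=43): x=-1.0250 theta=335/2193 (≈0.1528)
After 9 (propagate distance d=50 (to screen)): x=580087/87720 (≈6.6129) theta=335/2193 (≈0.1528)
Rounded to 4 decimal places: x = 6.6129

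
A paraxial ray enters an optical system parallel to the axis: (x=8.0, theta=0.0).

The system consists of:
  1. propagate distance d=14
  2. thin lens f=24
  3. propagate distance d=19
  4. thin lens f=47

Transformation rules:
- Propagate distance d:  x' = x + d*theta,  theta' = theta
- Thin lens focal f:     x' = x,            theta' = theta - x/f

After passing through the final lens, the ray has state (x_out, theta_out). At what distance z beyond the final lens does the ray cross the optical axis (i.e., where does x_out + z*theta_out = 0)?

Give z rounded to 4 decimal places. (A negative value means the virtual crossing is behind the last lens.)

Initial: x=8.0000 theta=0.0000
After 1 (propagate distance d=14): x=8.0000 theta=0.0000
After 2 (thin lens f=24): x=8.0000 theta=-1/3 (≈-0.3333)
After 3 (propagate distance d=19): x=5/3 (≈1.6667) theta=-1/3 (≈-0.3333)
After 4 (thin lens f=47): x=5/3 (≈1.6667) theta=-52/141 (≈-0.3688)
z_focus = -x_out/theta_out = -(5/3)/(-52/141) = 235/52 ≈ 4.5192
Rounded to 4 decimal places: z = 4.5192

Answer: 4.5192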